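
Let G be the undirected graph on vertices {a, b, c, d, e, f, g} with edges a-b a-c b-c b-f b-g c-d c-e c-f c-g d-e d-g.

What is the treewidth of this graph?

2

A width-2 tree decomposition is:
Bags: B1 = {b, c, f}  B2 = {b, c, g}  B3 = {a, b, c}  B4 = {c, d, g}  B5 = {c, d, e}
Tree: B1–B2, B2–B3, B2–B4, B4–B5
Each bag holds 3 vertices, so the decomposition has width 2, which upper-bounds the treewidth. For the lower bound, the 3 vertices {c, d, g} are pairwise adjacent, and any tree decomposition puts a clique entirely inside one bag — forcing width ≥ 2. Hence tw(G) = 2 exactly.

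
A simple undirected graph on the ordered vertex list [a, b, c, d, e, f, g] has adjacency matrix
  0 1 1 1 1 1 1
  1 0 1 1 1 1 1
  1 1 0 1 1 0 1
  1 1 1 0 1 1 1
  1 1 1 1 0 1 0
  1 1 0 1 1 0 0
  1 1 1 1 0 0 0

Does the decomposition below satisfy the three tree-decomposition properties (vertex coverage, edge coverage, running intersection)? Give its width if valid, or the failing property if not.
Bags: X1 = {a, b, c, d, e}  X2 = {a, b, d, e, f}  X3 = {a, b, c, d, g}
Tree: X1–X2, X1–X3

Yes; width 4.

Checking the three conditions: (i) the bags cover all of {a, b, c, d, e, f, g}; (ii) for each edge, some bag contains both endpoints; (iii) the bags containing any fixed vertex form a subtree. All hold, so the decomposition is valid with width 5 − 1 = 4.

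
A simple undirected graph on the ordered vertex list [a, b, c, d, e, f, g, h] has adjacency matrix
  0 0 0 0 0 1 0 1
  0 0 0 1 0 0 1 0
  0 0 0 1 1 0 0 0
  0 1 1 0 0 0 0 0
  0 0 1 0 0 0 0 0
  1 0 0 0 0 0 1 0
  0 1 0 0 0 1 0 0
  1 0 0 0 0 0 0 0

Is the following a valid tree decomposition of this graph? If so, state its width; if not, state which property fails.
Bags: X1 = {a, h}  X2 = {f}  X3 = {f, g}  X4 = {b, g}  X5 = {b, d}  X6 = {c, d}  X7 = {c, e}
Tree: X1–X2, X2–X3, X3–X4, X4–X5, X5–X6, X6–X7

No — edge (a,f) lies in no bag.

A tree decomposition must satisfy three properties: every vertex lies in some bag; for every edge, both endpoints lie together in some bag; and for every vertex, the bags containing it form a connected subtree. Here edge (a,f) lies in no bag, so the decomposition is invalid.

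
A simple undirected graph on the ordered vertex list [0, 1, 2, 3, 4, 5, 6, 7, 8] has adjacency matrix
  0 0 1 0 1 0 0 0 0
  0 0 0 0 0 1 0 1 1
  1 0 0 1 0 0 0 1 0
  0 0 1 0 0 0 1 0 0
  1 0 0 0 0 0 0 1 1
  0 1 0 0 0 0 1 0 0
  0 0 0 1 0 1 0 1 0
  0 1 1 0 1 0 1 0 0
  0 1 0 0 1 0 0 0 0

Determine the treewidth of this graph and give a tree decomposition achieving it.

Treewidth 3.
Bags: B1 = {0, 2, 3, 4}  B2 = {2, 3, 4, 7}  B3 = {3, 4, 6, 7}  B4 = {4, 6, 7, 8}  B5 = {1, 6, 7, 8}  B6 = {1, 5, 6, 8}
Tree: B1–B2, B2–B3, B3–B4, B4–B5, B5–B6

Each bag holds 4 vertices, so the decomposition has width 3, which upper-bounds the treewidth. For the lower bound: the 4 vertex sets {0,2,3}, {4}, {7}, {1,5,6,8} are disjoint, each induces a connected subgraph, and every pair is joined by at least one edge of G. Contracting each set to a single vertex therefore yields K_{4} as a minor, and since treewidth is minor-monotone, tw(G) ≥ tw(K_{4}) = 3. Combining the bounds, tw(G) = 3.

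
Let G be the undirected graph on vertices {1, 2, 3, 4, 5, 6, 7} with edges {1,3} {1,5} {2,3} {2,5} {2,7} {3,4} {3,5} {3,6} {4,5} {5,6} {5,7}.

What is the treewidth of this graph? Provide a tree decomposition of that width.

The largest bag has 3 vertices, giving width 2; this decomposition certifies tw(G) ≤ 2. Conversely, {1, 3, 5} is a clique of size 3, and the vertices of any clique must share a bag in every tree decomposition; so some bag has ≥ 3 vertices and tw(G) ≥ 2. Therefore the treewidth is 2.

Treewidth 2.
One such decomposition:
Bags: B1 = {3, 5, 6}  B2 = {3, 4, 5}  B3 = {2, 3, 5}  B4 = {2, 5, 7}  B5 = {1, 3, 5}
Tree: B1–B2, B1–B3, B3–B4, B3–B5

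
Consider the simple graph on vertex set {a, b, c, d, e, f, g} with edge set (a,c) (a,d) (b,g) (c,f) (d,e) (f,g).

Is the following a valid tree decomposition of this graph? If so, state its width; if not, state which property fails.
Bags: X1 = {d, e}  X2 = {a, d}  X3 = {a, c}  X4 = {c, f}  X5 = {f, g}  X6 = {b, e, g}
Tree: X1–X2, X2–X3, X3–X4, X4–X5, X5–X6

A tree decomposition must satisfy three properties: every vertex lies in some bag; for every edge, both endpoints lie together in some bag; and for every vertex, the bags containing it form a connected subtree. Here bags containing vertex e are not connected in the tree, so the decomposition is invalid.

No — bags containing vertex e are not connected in the tree.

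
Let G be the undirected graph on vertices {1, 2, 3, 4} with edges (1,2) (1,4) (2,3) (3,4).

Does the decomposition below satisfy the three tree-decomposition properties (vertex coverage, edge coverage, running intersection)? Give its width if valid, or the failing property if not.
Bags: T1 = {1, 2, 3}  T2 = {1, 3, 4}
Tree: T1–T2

Yes; width 2.

Checking the three conditions: (i) the bags cover all of {1, 2, 3, 4}; (ii) for each edge, some bag contains both endpoints; (iii) the bags containing any fixed vertex form a subtree. All hold, so the decomposition is valid with width 3 − 1 = 2.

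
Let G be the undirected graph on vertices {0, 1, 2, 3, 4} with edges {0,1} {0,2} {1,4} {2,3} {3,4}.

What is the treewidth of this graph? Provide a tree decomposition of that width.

Treewidth 2.
One such decomposition:
Bags: B1 = {2, 3, 4}  B2 = {1, 2, 4}  B3 = {0, 1, 2}
Tree: B1–B2, B2–B3

Each bag holds 3 vertices, so the decomposition has width 2, which upper-bounds the treewidth. For the lower bound, G contains the cycle 2–3–4–1–0–2, so G is not a forest; only forests have treewidth ≤ 1, hence tw(G) ≥ 2. Therefore the treewidth is 2.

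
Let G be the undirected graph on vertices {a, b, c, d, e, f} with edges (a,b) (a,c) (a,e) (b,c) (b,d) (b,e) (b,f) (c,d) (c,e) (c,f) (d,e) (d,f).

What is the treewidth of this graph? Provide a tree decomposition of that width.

Treewidth 3.
Bags: B1 = {b, c, d, e}  B2 = {b, c, d, f}  B3 = {a, b, c, e}
Tree: B1–B2, B1–B3

Every bag has size at most 4, so the width is 4 − 1 = 3 and tw(G) ≤ 3. For the lower bound, the 4 vertices {b, c, d, e} are pairwise adjacent, and any tree decomposition puts a clique entirely inside one bag — forcing width ≥ 3. Combining the bounds, tw(G) = 3.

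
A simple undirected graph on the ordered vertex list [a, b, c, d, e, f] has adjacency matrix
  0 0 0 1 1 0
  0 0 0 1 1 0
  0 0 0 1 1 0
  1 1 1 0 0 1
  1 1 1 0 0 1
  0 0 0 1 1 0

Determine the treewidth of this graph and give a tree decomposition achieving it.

The largest bag has 3 vertices, giving width 2; this decomposition certifies tw(G) ≤ 2. Since e–f–d–b–e is a cycle in G, G is not acyclic. Forests are exactly the graphs of treewidth ≤ 1, so tw(G) ≥ 2. Therefore the treewidth is 2.

Treewidth 2.
One optimal decomposition is:
Bags: B1 = {d, e, f}  B2 = {b, d, e}  B3 = {a, d, e}  B4 = {c, d, e}
Tree: B1–B2, B2–B3, B3–B4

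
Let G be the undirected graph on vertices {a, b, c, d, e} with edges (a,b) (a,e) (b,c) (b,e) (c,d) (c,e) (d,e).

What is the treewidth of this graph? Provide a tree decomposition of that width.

Each bag holds 3 vertices, so the decomposition has width 2, which upper-bounds the treewidth. For the lower bound, the 3 vertices {c, d, e} are pairwise adjacent, and any tree decomposition puts a clique entirely inside one bag — forcing width ≥ 2. Therefore the treewidth is 2.

Treewidth 2.
Bags: B1 = {b, c, e}  B2 = {a, b, e}  B3 = {c, d, e}
Tree: B1–B2, B1–B3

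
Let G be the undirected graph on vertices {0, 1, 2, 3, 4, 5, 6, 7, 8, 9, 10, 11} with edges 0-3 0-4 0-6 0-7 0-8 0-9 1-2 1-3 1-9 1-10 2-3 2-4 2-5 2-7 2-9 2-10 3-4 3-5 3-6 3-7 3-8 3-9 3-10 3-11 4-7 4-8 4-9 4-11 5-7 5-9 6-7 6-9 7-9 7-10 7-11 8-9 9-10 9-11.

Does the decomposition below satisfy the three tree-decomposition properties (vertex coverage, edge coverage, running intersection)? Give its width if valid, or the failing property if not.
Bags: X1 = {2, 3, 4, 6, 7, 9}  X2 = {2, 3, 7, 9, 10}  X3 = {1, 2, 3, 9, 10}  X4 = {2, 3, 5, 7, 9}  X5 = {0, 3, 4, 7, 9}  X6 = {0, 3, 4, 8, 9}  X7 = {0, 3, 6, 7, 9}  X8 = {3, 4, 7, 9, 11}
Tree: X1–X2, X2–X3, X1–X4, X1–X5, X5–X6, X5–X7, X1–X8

No — bags containing vertex 6 are not connected in the tree.

A tree decomposition must satisfy three properties: every vertex lies in some bag; for every edge, both endpoints lie together in some bag; and for every vertex, the bags containing it form a connected subtree. Here bags containing vertex 6 are not connected in the tree, so the decomposition is invalid.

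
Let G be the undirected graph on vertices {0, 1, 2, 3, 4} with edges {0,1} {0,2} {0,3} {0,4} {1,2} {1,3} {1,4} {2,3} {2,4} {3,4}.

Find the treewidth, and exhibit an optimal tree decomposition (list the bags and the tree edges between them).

With just one bag of size 5, the width is 5 − 1 = 4, so tw(G) ≤ 4. On the other hand G contains the 5-clique {0, 1, 2, 3, 4}. A clique must lie in a single bag of any decomposition, so no decomposition can have width below 4. Hence tw(G) = 4 exactly.

Treewidth 4.
One such decomposition:
Bags: B1 = {0, 1, 2, 3, 4}
Tree: (single bag)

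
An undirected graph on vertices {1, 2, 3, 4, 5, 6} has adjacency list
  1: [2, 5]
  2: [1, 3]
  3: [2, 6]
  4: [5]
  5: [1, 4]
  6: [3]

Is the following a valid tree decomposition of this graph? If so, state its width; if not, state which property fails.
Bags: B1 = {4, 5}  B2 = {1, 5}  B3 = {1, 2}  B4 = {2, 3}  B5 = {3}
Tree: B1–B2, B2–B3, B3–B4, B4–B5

A tree decomposition must satisfy three properties: every vertex lies in some bag; for every edge, both endpoints lie together in some bag; and for every vertex, the bags containing it form a connected subtree. Here vertex 6 appears in no bag, so the decomposition is invalid.

No — vertex 6 appears in no bag.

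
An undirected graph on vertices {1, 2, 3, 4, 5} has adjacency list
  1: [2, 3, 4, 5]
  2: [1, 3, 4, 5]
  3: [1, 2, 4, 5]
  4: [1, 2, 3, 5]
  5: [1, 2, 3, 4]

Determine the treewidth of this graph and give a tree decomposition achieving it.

Treewidth 4.
Bags: B1 = {1, 2, 3, 4, 5}
Tree: (single bag)

A single bag containing all 5 vertices is trivially a valid decomposition of width 4. Conversely, {1, 2, 3, 4, 5} is a clique of size 5, and the vertices of any clique must share a bag in every tree decomposition; so some bag has ≥ 5 vertices and tw(G) ≥ 4. Combining the bounds, tw(G) = 4.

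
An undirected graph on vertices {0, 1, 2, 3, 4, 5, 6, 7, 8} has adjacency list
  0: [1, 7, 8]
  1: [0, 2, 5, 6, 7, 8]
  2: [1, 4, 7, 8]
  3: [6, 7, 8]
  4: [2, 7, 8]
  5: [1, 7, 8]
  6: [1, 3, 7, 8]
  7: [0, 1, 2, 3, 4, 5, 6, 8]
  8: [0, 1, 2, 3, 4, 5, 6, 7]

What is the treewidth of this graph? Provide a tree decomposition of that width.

Treewidth 3.
One optimal decomposition is:
Bags: B1 = {1, 6, 7, 8}  B2 = {1, 2, 7, 8}  B3 = {3, 6, 7, 8}  B4 = {2, 4, 7, 8}  B5 = {1, 5, 7, 8}  B6 = {0, 1, 7, 8}
Tree: B1–B2, B1–B3, B2–B4, B1–B5, B2–B6

The largest bag has 4 vertices, giving width 3; this decomposition certifies tw(G) ≤ 3. Conversely, {0, 1, 7, 8} is a clique of size 4, and the vertices of any clique must share a bag in every tree decomposition; so some bag has ≥ 4 vertices and tw(G) ≥ 3. Therefore the treewidth is 3.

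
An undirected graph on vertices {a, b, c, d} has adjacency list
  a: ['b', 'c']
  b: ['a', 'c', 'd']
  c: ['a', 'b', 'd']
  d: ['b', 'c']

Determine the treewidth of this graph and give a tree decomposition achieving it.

Each bag holds 3 vertices, so the decomposition has width 2, which upper-bounds the treewidth. Conversely, {b, c, d} is a clique of size 3, and the vertices of any clique must share a bag in every tree decomposition; so some bag has ≥ 3 vertices and tw(G) ≥ 2. Combining the bounds, tw(G) = 2.

Treewidth 2.
One optimal decomposition is:
Bags: B1 = {b, c, d}  B2 = {a, b, c}
Tree: B1–B2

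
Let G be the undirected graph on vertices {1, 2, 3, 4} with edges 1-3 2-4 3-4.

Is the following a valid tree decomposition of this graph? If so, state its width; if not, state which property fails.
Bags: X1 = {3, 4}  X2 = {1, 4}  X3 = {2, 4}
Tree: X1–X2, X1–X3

A tree decomposition must satisfy three properties: every vertex lies in some bag; for every edge, both endpoints lie together in some bag; and for every vertex, the bags containing it form a connected subtree. Here edge (3,1) lies in no bag, so the decomposition is invalid.

No — edge (3,1) lies in no bag.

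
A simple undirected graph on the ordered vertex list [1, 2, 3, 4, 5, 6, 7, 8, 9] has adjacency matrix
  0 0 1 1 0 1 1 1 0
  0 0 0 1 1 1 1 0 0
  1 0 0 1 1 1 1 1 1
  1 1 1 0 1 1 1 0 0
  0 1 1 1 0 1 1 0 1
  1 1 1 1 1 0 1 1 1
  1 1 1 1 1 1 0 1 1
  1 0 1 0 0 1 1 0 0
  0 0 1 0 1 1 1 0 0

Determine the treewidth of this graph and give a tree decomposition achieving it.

Treewidth 4.
One optimal decomposition is:
Bags: B1 = {1, 3, 6, 7, 8}  B2 = {1, 3, 4, 6, 7}  B3 = {3, 4, 5, 6, 7}  B4 = {2, 4, 5, 6, 7}  B5 = {3, 5, 6, 7, 9}
Tree: B1–B2, B2–B3, B3–B4, B3–B5

The largest bag has 5 vertices, giving width 4; this decomposition certifies tw(G) ≤ 4. For the lower bound, the 5 vertices {2, 4, 5, 6, 7} are pairwise adjacent, and any tree decomposition puts a clique entirely inside one bag — forcing width ≥ 4. Combining the bounds, tw(G) = 4.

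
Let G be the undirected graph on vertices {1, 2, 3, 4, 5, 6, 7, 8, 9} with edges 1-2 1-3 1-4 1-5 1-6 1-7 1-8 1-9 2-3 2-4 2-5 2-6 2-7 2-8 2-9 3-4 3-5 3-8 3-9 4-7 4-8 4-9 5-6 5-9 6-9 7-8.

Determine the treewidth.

4

A width-4 tree decomposition is:
Bags: B1 = {1, 2, 3, 5, 9}  B2 = {1, 2, 3, 4, 9}  B3 = {1, 2, 5, 6, 9}  B4 = {1, 2, 3, 4, 8}  B5 = {1, 2, 4, 7, 8}
Tree: B1–B2, B1–B3, B2–B4, B4–B5
Every bag has size at most 5, so the width is 5 − 1 = 4 and tw(G) ≤ 4. On the other hand G contains the 5-clique {1, 2, 3, 4, 8}. A clique must lie in a single bag of any decomposition, so no decomposition can have width below 4. Hence tw(G) = 4 exactly.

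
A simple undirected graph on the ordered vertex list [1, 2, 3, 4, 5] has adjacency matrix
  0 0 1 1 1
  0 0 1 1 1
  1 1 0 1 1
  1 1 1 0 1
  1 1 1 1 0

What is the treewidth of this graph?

3

A width-3 tree decomposition is:
Bags: B1 = {2, 3, 4, 5}  B2 = {1, 3, 4, 5}
Tree: B1–B2
Each bag holds 4 vertices, so the decomposition has width 3, which upper-bounds the treewidth. For the lower bound, the 4 vertices {1, 3, 4, 5} are pairwise adjacent, and any tree decomposition puts a clique entirely inside one bag — forcing width ≥ 3. Therefore the treewidth is 3.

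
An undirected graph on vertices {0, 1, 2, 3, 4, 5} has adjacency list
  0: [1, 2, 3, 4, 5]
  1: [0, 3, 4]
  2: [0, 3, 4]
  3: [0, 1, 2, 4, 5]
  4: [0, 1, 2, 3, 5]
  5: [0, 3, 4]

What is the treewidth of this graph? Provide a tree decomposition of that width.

Treewidth 3.
One optimal decomposition is:
Bags: B1 = {0, 3, 4, 5}  B2 = {0, 2, 3, 4}  B3 = {0, 1, 3, 4}
Tree: B1–B2, B1–B3

The largest bag has 4 vertices, giving width 3; this decomposition certifies tw(G) ≤ 3. For the lower bound, the 4 vertices {0, 1, 3, 4} are pairwise adjacent, and any tree decomposition puts a clique entirely inside one bag — forcing width ≥ 3. The upper and lower bounds meet at 3, so that is the treewidth.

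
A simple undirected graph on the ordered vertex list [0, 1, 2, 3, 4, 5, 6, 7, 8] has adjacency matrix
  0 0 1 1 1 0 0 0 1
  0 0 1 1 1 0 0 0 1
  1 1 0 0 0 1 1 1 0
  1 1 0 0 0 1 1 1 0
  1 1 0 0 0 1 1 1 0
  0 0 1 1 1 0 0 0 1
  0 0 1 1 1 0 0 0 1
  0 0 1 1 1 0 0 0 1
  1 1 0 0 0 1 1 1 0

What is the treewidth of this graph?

A width-4 tree decomposition is:
Bags: B1 = {2, 3, 4, 5, 8}  B2 = {2, 3, 4, 6, 8}  B3 = {0, 2, 3, 4, 8}  B4 = {1, 2, 3, 4, 8}  B5 = {2, 3, 4, 7, 8}
Tree: B1–B2, B2–B3, B3–B4, B4–B5
The largest bag has 5 vertices, giving width 4; this decomposition certifies tw(G) ≤ 4. For the lower bound: the 5 vertex sets {2,5}, {3,6}, {0,4}, {8}, {1} are disjoint, each induces a connected subgraph, and every pair is joined by at least one edge of G. Contracting each set to a single vertex therefore yields K_{5} as a minor, and since treewidth is minor-monotone, tw(G) ≥ tw(K_{5}) = 4. Hence tw(G) = 4 exactly.

4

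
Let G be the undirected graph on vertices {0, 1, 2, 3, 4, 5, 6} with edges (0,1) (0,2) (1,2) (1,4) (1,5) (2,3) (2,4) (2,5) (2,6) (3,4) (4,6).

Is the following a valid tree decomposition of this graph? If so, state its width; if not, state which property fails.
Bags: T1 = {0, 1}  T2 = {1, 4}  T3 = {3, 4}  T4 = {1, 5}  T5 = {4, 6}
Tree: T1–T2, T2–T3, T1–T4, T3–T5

No — vertex 2 appears in no bag.

A tree decomposition must satisfy three properties: every vertex lies in some bag; for every edge, both endpoints lie together in some bag; and for every vertex, the bags containing it form a connected subtree. Here vertex 2 appears in no bag, so the decomposition is invalid.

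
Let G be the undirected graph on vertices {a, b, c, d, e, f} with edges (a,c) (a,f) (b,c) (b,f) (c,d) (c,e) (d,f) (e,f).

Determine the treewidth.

A width-2 tree decomposition is:
Bags: B1 = {c, d, f}  B2 = {a, c, f}  B3 = {c, e, f}  B4 = {b, c, f}
Tree: B1–B2, B2–B3, B3–B4
Each bag holds 3 vertices, so the decomposition has width 2, which upper-bounds the treewidth. The edges d–f–a–c–d form a cycle, so G is not a tree and its treewidth is at least 2. Combining the bounds, tw(G) = 2.

2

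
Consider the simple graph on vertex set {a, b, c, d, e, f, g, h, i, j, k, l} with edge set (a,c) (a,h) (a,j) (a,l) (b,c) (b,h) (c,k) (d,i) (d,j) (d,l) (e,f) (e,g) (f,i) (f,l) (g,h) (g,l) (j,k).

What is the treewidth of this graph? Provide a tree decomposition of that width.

Treewidth 3.
Bags: B1 = {d, e, f, i}  B2 = {d, e, f, l}  B3 = {d, e, g, l}  B4 = {d, g, j, l}  B5 = {a, g, j, l}  B6 = {a, g, h, j}  B7 = {a, h, j, k}  B8 = {a, c, h, k}  B9 = {b, c, h, k}
Tree: B1–B2, B2–B3, B3–B4, B4–B5, B5–B6, B6–B7, B7–B8, B8–B9

The largest bag has 4 vertices, giving width 3; this decomposition certifies tw(G) ≤ 3. For the lower bound: the 4 vertex sets {e,f,i}, {d}, {l}, {a,g,h,j} are disjoint, each induces a connected subgraph, and every pair is joined by at least one edge of G. Contracting each set to a single vertex therefore yields K_{4} as a minor, and since treewidth is minor-monotone, tw(G) ≥ tw(K_{4}) = 3. The upper and lower bounds meet at 3, so that is the treewidth.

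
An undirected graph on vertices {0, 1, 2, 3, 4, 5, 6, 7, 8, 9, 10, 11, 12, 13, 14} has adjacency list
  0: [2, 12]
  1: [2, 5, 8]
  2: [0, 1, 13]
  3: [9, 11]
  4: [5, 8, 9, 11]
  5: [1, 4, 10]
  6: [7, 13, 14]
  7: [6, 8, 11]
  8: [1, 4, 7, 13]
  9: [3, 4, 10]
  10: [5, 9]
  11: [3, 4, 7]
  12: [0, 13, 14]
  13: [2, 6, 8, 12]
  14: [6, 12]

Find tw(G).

A width-3 tree decomposition is:
Bags: B1 = {0, 2, 12, 14}  B2 = {2, 12, 13, 14}  B3 = {2, 6, 13, 14}  B4 = {1, 2, 6, 13}  B5 = {1, 6, 8, 13}  B6 = {1, 6, 7, 8}  B7 = {1, 5, 7, 8}  B8 = {4, 5, 7, 8}  B9 = {4, 5, 7, 11}  B10 = {4, 5, 10, 11}  B11 = {4, 9, 10, 11}  B12 = {3, 9, 10, 11}
Tree: B1–B2, B2–B3, B3–B4, B4–B5, B5–B6, B6–B7, B7–B8, B8–B9, B9–B10, B10–B11, B11–B12
Every bag has size at most 4, so the width is 4 − 1 = 3 and tw(G) ≤ 3. For the lower bound: the 4 vertex sets {0,12,14}, {2}, {13}, {1,6,7,8} are disjoint, each induces a connected subgraph, and every pair is joined by at least one edge of G. Contracting each set to a single vertex therefore yields K_{4} as a minor, and since treewidth is minor-monotone, tw(G) ≥ tw(K_{4}) = 3. Therefore the treewidth is 3.

3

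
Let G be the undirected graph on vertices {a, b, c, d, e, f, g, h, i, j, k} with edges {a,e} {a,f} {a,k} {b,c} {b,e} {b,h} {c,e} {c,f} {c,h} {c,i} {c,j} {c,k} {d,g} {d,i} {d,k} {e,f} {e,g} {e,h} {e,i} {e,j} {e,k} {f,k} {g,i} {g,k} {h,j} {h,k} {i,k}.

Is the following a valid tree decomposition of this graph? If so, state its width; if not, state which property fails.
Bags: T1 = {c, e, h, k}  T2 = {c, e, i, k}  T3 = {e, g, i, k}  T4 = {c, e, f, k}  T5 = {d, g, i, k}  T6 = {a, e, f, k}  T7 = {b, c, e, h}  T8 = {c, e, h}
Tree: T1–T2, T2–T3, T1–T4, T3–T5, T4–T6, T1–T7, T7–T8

No — vertex j appears in no bag.

A tree decomposition must satisfy three properties: every vertex lies in some bag; for every edge, both endpoints lie together in some bag; and for every vertex, the bags containing it form a connected subtree. Here vertex j appears in no bag, so the decomposition is invalid.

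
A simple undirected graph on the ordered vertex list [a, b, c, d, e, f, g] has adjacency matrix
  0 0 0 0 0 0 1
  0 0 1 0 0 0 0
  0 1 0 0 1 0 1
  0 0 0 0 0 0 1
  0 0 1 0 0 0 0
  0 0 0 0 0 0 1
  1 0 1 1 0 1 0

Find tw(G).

1

A width-1 tree decomposition is:
Bags: B1 = {d, g}  B2 = {c, g}  B3 = {b, c}  B4 = {c, e}  B5 = {f, g}  B6 = {a, g}
Tree: B1–B2, B2–B3, B3–B4, B2–B5, B1–B6
The largest bag has 2 vertices, giving width 1; this decomposition certifies tw(G) ≤ 1. Any graph with an edge has treewidth ≥ 1, and G has the edge g–d. Therefore the treewidth is 1.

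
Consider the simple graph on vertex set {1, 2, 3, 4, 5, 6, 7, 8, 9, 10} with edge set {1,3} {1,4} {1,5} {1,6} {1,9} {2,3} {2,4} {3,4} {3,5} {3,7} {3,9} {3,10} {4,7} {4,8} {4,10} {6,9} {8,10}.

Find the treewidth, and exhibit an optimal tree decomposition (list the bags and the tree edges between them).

Treewidth 2.
One optimal decomposition is:
Bags: B1 = {2, 3, 4}  B2 = {3, 4, 10}  B3 = {1, 3, 4}  B4 = {1, 3, 5}  B5 = {4, 8, 10}  B6 = {1, 3, 9}  B7 = {1, 6, 9}  B8 = {3, 4, 7}
Tree: B1–B2, B1–B3, B3–B4, B2–B5, B3–B6, B6–B7, B1–B8

Every bag has size at most 3, so the width is 3 − 1 = 2 and tw(G) ≤ 2. Conversely, {4, 8, 10} is a clique of size 3, and the vertices of any clique must share a bag in every tree decomposition; so some bag has ≥ 3 vertices and tw(G) ≥ 2. Combining the bounds, tw(G) = 2.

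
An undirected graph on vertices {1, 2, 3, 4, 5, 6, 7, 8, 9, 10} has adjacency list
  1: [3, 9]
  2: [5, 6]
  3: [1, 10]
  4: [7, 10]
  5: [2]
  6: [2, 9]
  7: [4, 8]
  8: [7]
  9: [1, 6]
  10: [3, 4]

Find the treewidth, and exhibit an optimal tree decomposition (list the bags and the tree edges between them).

Each bag holds 2 vertices, so the decomposition has width 1, which upper-bounds the treewidth. G has an edge, so its treewidth is at least 1. The upper and lower bounds meet at 1, so that is the treewidth.

Treewidth 1.
One such decomposition:
Bags: B1 = {7, 8}  B2 = {4, 7}  B3 = {4, 10}  B4 = {3, 10}  B5 = {1, 3}  B6 = {1, 9}  B7 = {6, 9}  B8 = {2, 6}  B9 = {2, 5}
Tree: B1–B2, B2–B3, B3–B4, B4–B5, B5–B6, B6–B7, B7–B8, B8–B9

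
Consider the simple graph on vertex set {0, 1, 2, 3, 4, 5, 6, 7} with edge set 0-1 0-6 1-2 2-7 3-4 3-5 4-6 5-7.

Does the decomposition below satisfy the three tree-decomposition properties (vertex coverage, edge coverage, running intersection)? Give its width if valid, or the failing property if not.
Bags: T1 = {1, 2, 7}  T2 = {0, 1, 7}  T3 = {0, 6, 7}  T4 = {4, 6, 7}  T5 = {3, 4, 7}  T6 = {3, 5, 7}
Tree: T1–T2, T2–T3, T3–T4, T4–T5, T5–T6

Checking the three conditions: (i) the bags cover all of {0, 1, 2, 3, 4, 5, 6, 7}; (ii) for each edge, some bag contains both endpoints; (iii) the bags containing any fixed vertex form a subtree. All hold, so the decomposition is valid with width 3 − 1 = 2.

Yes; width 2.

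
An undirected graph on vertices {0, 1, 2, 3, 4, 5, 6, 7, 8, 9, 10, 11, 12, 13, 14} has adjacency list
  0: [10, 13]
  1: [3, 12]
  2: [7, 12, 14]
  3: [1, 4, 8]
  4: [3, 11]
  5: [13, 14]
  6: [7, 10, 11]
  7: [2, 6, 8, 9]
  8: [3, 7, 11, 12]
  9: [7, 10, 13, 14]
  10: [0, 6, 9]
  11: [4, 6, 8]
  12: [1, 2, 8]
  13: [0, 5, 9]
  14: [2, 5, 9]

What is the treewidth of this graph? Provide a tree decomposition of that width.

Treewidth 3.
Bags: B1 = {1, 3, 4, 11}  B2 = {1, 3, 8, 11}  B3 = {1, 8, 11, 12}  B4 = {6, 8, 11, 12}  B5 = {6, 7, 8, 12}  B6 = {2, 6, 7, 12}  B7 = {2, 6, 7, 10}  B8 = {2, 7, 9, 10}  B9 = {2, 9, 10, 14}  B10 = {0, 9, 10, 14}  B11 = {0, 9, 13, 14}  B12 = {0, 5, 13, 14}
Tree: B1–B2, B2–B3, B3–B4, B4–B5, B5–B6, B6–B7, B7–B8, B8–B9, B9–B10, B10–B11, B11–B12

Each bag holds 4 vertices, so the decomposition has width 3, which upper-bounds the treewidth. For the lower bound: the 4 vertex sets {1,3,4}, {11}, {8}, {2,6,7,12} are disjoint, each induces a connected subgraph, and every pair is joined by at least one edge of G. Contracting each set to a single vertex therefore yields K_{4} as a minor, and since treewidth is minor-monotone, tw(G) ≥ tw(K_{4}) = 3. Combining the bounds, tw(G) = 3.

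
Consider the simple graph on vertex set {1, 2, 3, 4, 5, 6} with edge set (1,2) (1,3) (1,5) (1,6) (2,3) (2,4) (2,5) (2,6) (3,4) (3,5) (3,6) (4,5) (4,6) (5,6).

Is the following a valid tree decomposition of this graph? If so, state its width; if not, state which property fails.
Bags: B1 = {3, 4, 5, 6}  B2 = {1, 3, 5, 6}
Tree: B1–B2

A tree decomposition must satisfy three properties: every vertex lies in some bag; for every edge, both endpoints lie together in some bag; and for every vertex, the bags containing it form a connected subtree. Here vertex 2 appears in no bag, so the decomposition is invalid.

No — vertex 2 appears in no bag.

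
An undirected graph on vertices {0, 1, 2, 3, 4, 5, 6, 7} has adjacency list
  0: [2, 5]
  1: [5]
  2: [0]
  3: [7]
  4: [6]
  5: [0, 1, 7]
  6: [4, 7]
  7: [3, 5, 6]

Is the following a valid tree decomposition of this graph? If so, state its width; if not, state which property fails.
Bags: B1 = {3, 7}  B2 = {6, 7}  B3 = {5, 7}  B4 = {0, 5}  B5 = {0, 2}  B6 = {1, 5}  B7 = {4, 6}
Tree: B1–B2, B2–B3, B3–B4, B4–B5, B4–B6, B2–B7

Yes; width 1.

Every vertex of G appears in some bag (union = {0, 1, 2, 3, 4, 5, 6, 7}); every edge is covered by a bag; and for each vertex v the set of bags containing v is connected in the bag tree. The decomposition is therefore valid. The largest bag has 2 vertices, so the width is 1.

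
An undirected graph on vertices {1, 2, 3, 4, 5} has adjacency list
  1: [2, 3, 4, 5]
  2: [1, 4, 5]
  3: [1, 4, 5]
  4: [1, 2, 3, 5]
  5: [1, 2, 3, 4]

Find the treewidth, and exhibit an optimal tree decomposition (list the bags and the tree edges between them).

Every bag has size at most 4, so the width is 4 − 1 = 3 and tw(G) ≤ 3. Conversely, {1, 2, 4, 5} is a clique of size 4, and the vertices of any clique must share a bag in every tree decomposition; so some bag has ≥ 4 vertices and tw(G) ≥ 3. Hence tw(G) = 3 exactly.

Treewidth 3.
One such decomposition:
Bags: B1 = {1, 3, 4, 5}  B2 = {1, 2, 4, 5}
Tree: B1–B2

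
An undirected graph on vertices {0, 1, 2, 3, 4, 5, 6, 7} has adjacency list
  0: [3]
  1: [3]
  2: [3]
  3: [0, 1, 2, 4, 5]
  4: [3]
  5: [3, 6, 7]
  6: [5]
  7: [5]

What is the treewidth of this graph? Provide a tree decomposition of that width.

Treewidth 1.
One optimal decomposition is:
Bags: B1 = {0, 3}  B2 = {3, 5}  B3 = {3, 4}  B4 = {5, 6}  B5 = {1, 3}  B6 = {2, 3}  B7 = {5, 7}
Tree: B1–B2, B2–B3, B2–B4, B2–B5, B1–B6, B2–B7

Each bag holds 2 vertices, so the decomposition has width 1, which upper-bounds the treewidth. Any graph with an edge has treewidth ≥ 1, and G has the edge 0–3. Hence tw(G) = 1 exactly.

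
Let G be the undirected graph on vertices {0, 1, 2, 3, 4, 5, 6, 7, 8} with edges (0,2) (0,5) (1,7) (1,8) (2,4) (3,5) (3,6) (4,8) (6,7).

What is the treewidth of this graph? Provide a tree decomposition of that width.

Treewidth 2.
One optimal decomposition is:
Bags: B1 = {0, 2, 4}  B2 = {0, 4, 5}  B3 = {3, 4, 5}  B4 = {3, 4, 6}  B5 = {4, 6, 7}  B6 = {1, 4, 7}  B7 = {1, 4, 8}
Tree: B1–B2, B2–B3, B3–B4, B4–B5, B5–B6, B6–B7

The largest bag has 3 vertices, giving width 2; this decomposition certifies tw(G) ≤ 2. Since 4–2–0–5–3–6–7–1–8–4 is a cycle in G, G is not acyclic. Forests are exactly the graphs of treewidth ≤ 1, so tw(G) ≥ 2. Hence tw(G) = 2 exactly.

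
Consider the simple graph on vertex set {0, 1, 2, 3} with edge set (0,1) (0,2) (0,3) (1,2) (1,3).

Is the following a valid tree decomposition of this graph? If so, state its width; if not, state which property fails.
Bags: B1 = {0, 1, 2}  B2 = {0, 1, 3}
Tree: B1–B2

Yes; width 2.

Every vertex of G appears in some bag (union = {0, 1, 2, 3}); every edge is covered by a bag; and for each vertex v the set of bags containing v is connected in the bag tree. The decomposition is therefore valid. The largest bag has 3 vertices, so the width is 2.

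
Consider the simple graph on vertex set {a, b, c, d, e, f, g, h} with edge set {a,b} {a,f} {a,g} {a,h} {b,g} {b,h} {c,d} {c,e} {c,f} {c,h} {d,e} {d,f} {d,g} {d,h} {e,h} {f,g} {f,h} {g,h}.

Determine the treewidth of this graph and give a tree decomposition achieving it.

Each bag holds 4 vertices, so the decomposition has width 3, which upper-bounds the treewidth. Conversely, {d, f, g, h} is a clique of size 4, and the vertices of any clique must share a bag in every tree decomposition; so some bag has ≥ 4 vertices and tw(G) ≥ 3. Hence tw(G) = 3 exactly.

Treewidth 3.
Bags: B1 = {d, f, g, h}  B2 = {a, f, g, h}  B3 = {c, d, f, h}  B4 = {c, d, e, h}  B5 = {a, b, g, h}
Tree: B1–B2, B1–B3, B3–B4, B2–B5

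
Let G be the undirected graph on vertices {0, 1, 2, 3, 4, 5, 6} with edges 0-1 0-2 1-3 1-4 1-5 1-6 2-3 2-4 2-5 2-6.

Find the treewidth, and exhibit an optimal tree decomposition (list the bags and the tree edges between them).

The largest bag has 3 vertices, giving width 2; this decomposition certifies tw(G) ≤ 2. For the lower bound, G contains the cycle 1–5–2–0–1, so G is not a forest; only forests have treewidth ≤ 1, hence tw(G) ≥ 2. Combining the bounds, tw(G) = 2.

Treewidth 2.
Bags: B1 = {1, 2, 5}  B2 = {0, 1, 2}  B3 = {1, 2, 6}  B4 = {1, 2, 3}  B5 = {1, 2, 4}
Tree: B1–B2, B2–B3, B3–B4, B4–B5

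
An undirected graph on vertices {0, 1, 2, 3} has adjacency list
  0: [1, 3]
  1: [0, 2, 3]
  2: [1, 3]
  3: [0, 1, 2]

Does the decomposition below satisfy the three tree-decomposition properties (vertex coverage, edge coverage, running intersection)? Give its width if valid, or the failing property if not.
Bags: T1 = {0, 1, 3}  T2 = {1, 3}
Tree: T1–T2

A tree decomposition must satisfy three properties: every vertex lies in some bag; for every edge, both endpoints lie together in some bag; and for every vertex, the bags containing it form a connected subtree. Here vertex 2 appears in no bag, so the decomposition is invalid.

No — vertex 2 appears in no bag.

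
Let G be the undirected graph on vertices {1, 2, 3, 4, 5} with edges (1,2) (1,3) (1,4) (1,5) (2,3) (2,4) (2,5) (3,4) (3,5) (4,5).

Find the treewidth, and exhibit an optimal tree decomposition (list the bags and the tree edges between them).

With just one bag of size 5, the width is 5 − 1 = 4, so tw(G) ≤ 4. Conversely, {1, 2, 3, 4, 5} is a clique of size 5, and the vertices of any clique must share a bag in every tree decomposition; so some bag has ≥ 5 vertices and tw(G) ≥ 4. The upper and lower bounds meet at 4, so that is the treewidth.

Treewidth 4.
Bags: B1 = {1, 2, 3, 4, 5}
Tree: (single bag)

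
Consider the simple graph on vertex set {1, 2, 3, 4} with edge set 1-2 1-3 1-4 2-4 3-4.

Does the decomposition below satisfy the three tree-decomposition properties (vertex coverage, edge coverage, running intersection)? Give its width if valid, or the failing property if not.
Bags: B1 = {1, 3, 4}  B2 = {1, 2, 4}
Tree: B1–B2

Checking the three conditions: (i) the bags cover all of {1, 2, 3, 4}; (ii) for each edge, some bag contains both endpoints; (iii) the bags containing any fixed vertex form a subtree. All hold, so the decomposition is valid with width 3 − 1 = 2.

Yes; width 2.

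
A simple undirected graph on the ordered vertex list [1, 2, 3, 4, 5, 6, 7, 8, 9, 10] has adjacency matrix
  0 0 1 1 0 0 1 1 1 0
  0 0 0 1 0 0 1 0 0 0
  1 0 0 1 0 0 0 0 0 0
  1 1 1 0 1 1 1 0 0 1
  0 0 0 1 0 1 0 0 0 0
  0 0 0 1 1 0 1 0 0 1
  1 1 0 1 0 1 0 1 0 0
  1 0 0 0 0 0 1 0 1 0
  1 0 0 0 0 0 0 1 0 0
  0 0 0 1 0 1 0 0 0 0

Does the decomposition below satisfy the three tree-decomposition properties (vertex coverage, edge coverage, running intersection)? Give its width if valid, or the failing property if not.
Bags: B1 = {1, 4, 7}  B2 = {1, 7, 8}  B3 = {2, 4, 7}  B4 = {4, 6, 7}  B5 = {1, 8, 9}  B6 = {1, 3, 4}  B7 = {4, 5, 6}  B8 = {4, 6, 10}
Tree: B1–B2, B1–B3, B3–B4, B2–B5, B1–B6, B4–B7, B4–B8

Vertex coverage: the bags together contain {1, 2, 3, 4, 5, 6, 7, 8, 9, 10}, the full vertex set. Edge coverage: each edge of G has both endpoints in at least one bag. Running intersection: for every vertex, the bags containing it form a connected subtree. All three properties hold, so this is a valid tree decomposition of width max|bag| − 1 = 2, and hence tw(G) ≤ 2.

Yes; width 2.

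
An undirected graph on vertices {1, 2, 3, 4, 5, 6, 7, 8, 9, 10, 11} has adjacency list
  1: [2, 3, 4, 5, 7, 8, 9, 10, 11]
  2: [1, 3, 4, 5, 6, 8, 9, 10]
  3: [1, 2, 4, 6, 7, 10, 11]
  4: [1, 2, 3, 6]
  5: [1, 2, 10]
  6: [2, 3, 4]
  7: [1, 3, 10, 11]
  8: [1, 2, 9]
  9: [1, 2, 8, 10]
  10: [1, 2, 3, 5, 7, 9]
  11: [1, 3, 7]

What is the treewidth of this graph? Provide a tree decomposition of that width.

Treewidth 3.
One such decomposition:
Bags: B1 = {1, 2, 3, 10}  B2 = {1, 3, 7, 10}  B3 = {1, 3, 7, 11}  B4 = {1, 2, 9, 10}  B5 = {1, 2, 3, 4}  B6 = {1, 2, 5, 10}  B7 = {2, 3, 4, 6}  B8 = {1, 2, 8, 9}
Tree: B1–B2, B2–B3, B1–B4, B1–B5, B1–B6, B5–B7, B4–B8

Every bag has size at most 4, so the width is 4 − 1 = 3 and tw(G) ≤ 3. Conversely, {1, 2, 8, 9} is a clique of size 4, and the vertices of any clique must share a bag in every tree decomposition; so some bag has ≥ 4 vertices and tw(G) ≥ 3. The upper and lower bounds meet at 3, so that is the treewidth.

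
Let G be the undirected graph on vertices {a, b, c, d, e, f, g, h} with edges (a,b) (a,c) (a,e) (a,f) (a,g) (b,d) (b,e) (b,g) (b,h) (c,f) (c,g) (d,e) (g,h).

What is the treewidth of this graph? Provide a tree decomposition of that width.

Treewidth 2.
Bags: B1 = {a, b, g}  B2 = {a, c, g}  B3 = {b, g, h}  B4 = {a, b, e}  B5 = {a, c, f}  B6 = {b, d, e}
Tree: B1–B2, B1–B3, B1–B4, B2–B5, B4–B6

Each bag holds 3 vertices, so the decomposition has width 2, which upper-bounds the treewidth. On the other hand G contains the 3-clique {a, c, g}. A clique must lie in a single bag of any decomposition, so no decomposition can have width below 2. Therefore the treewidth is 2.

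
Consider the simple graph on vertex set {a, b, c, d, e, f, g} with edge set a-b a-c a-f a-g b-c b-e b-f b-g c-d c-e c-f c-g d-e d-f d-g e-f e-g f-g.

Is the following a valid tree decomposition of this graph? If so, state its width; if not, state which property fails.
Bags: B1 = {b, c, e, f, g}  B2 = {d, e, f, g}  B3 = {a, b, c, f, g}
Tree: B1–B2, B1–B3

No — edge (c,d) lies in no bag.

A tree decomposition must satisfy three properties: every vertex lies in some bag; for every edge, both endpoints lie together in some bag; and for every vertex, the bags containing it form a connected subtree. Here edge (c,d) lies in no bag, so the decomposition is invalid.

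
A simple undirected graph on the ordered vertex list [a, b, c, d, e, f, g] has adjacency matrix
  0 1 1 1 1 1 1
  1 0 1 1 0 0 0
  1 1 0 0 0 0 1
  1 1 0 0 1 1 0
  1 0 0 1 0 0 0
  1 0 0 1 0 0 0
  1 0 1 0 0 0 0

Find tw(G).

2

A width-2 tree decomposition is:
Bags: B1 = {a, b, d}  B2 = {a, b, c}  B3 = {a, c, g}  B4 = {a, d, e}  B5 = {a, d, f}
Tree: B1–B2, B2–B3, B1–B4, B1–B5
The largest bag has 3 vertices, giving width 2; this decomposition certifies tw(G) ≤ 2. Conversely, {a, d, e} is a clique of size 3, and the vertices of any clique must share a bag in every tree decomposition; so some bag has ≥ 3 vertices and tw(G) ≥ 2. Combining the bounds, tw(G) = 2.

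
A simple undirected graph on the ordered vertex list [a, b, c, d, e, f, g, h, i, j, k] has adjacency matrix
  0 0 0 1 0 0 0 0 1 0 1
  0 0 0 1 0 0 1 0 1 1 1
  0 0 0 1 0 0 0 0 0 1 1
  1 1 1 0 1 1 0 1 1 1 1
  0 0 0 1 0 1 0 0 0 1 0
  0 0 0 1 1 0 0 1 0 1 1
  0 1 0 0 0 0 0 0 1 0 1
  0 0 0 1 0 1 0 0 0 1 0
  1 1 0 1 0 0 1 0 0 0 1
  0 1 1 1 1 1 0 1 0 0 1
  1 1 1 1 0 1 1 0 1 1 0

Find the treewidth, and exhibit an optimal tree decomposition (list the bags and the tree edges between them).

Each bag holds 4 vertices, so the decomposition has width 3, which upper-bounds the treewidth. Conversely, {d, e, f, j} is a clique of size 4, and the vertices of any clique must share a bag in every tree decomposition; so some bag has ≥ 4 vertices and tw(G) ≥ 3. The upper and lower bounds meet at 3, so that is the treewidth.

Treewidth 3.
One such decomposition:
Bags: B1 = {b, d, j, k}  B2 = {b, d, i, k}  B3 = {b, g, i, k}  B4 = {d, f, j, k}  B5 = {a, d, i, k}  B6 = {c, d, j, k}  B7 = {d, f, h, j}  B8 = {d, e, f, j}
Tree: B1–B2, B2–B3, B1–B4, B2–B5, B1–B6, B4–B7, B7–B8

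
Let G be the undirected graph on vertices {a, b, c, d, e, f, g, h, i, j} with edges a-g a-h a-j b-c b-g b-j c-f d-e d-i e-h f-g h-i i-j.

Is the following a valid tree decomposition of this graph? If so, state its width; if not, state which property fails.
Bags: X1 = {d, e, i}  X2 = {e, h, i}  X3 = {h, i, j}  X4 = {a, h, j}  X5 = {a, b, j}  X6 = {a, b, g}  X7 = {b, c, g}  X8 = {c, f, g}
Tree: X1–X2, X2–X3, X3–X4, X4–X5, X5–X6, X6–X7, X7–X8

Checking the three conditions: (i) the bags cover all of {a, b, c, d, e, f, g, h, i, j}; (ii) for each edge, some bag contains both endpoints; (iii) the bags containing any fixed vertex form a subtree. All hold, so the decomposition is valid with width 3 − 1 = 2.

Yes; width 2.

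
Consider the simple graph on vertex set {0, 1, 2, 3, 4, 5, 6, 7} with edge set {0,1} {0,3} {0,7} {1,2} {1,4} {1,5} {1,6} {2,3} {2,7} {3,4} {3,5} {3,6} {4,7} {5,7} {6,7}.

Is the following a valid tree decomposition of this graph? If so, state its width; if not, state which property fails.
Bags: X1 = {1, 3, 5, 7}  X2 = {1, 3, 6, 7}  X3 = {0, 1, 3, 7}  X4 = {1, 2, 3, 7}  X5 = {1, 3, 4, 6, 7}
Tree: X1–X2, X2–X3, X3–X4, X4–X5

A tree decomposition must satisfy three properties: every vertex lies in some bag; for every edge, both endpoints lie together in some bag; and for every vertex, the bags containing it form a connected subtree. Here bags containing vertex 6 are not connected in the tree, so the decomposition is invalid.

No — bags containing vertex 6 are not connected in the tree.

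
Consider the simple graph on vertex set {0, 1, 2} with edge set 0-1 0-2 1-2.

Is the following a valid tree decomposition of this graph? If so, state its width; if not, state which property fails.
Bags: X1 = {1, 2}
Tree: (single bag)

A tree decomposition must satisfy three properties: every vertex lies in some bag; for every edge, both endpoints lie together in some bag; and for every vertex, the bags containing it form a connected subtree. Here vertex 0 appears in no bag, so the decomposition is invalid.

No — vertex 0 appears in no bag.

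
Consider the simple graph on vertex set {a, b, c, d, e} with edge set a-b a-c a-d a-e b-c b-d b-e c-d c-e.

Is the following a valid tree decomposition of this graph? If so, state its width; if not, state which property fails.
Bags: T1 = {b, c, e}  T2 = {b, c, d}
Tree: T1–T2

A tree decomposition must satisfy three properties: every vertex lies in some bag; for every edge, both endpoints lie together in some bag; and for every vertex, the bags containing it form a connected subtree. Here vertex a appears in no bag, so the decomposition is invalid.

No — vertex a appears in no bag.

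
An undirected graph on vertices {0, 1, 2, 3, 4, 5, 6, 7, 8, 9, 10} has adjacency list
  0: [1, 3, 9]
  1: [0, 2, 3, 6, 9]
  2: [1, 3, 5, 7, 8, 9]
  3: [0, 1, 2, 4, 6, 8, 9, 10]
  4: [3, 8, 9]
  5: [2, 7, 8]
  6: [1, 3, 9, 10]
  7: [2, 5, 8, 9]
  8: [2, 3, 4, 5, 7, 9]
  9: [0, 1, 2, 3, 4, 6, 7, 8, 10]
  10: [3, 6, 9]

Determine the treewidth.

3

A width-3 tree decomposition is:
Bags: B1 = {2, 3, 8, 9}  B2 = {1, 2, 3, 9}  B3 = {3, 4, 8, 9}  B4 = {1, 3, 6, 9}  B5 = {0, 1, 3, 9}  B6 = {2, 7, 8, 9}  B7 = {3, 6, 9, 10}  B8 = {2, 5, 7, 8}
Tree: B1–B2, B1–B3, B2–B4, B4–B5, B1–B6, B4–B7, B6–B8
Each bag holds 4 vertices, so the decomposition has width 3, which upper-bounds the treewidth. On the other hand G contains the 4-clique {2, 3, 8, 9}. A clique must lie in a single bag of any decomposition, so no decomposition can have width below 3. Therefore the treewidth is 3.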